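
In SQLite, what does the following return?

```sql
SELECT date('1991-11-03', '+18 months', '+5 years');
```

Adding +18 months to 1991-11-03 gives 1993-05-03.
Adding +5 years to 1993-05-03 gives 1998-05-03.

1998-05-03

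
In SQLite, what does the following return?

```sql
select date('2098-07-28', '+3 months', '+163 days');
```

2099-04-09

Adding +3 months to 2098-07-28 gives 2098-10-28.
Applying '+163 days' to 2098-10-28: counting 163 days forward gives 2099-04-09.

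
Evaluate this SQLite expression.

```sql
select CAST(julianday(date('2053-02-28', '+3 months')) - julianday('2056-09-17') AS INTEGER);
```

-1208

Adding +3 months to 2053-02-28 gives 2053-05-28.
3 days remain in May 2053 after the 28th (31 − 28).
Full months from June 2053 through August 2056 contribute their day counts.
Then 17 days into September 2056.
Total: 3 + 30 + 31 + 31 + 30 + 31 + 30 + 31 + 31 + 28 + 31 + 30 + 31 + 30 + 31 + 31 + 30 + 31 + 30 + 31 + 31 + 28 + 31 + 30 + 31 + 30 + 31 + 31 + 30 + 31 + 30 + 31 + 31 + 29 + 31 + 30 + 31 + 30 + 31 + 31 + 17 = 1208.
The subtraction is earlier − later, so the result is −1208 → -1208.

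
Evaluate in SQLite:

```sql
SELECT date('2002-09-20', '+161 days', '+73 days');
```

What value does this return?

Applying '+161 days' to 2002-09-20: counting 161 days forward gives 2003-02-28.
Applying '+73 days' to 2003-02-28: counting 73 days forward gives 2003-05-12.

2003-05-12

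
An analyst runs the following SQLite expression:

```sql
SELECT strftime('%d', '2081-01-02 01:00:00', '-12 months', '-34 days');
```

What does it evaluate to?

First apply '-12 months', '-34 days': 2081-01-02 01:00:00 → 2079-11-29 01:00:00.
`%d` extracts the 2-digit day of month: 29.

29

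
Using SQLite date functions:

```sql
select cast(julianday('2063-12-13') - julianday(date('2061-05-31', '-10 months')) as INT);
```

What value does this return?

Adding -10 months to 2061-05-31 gives 2060-07-31.
0 days remain in July 2060 after the 31st (31 − 31).
Full months from August 2060 through November 2063 contribute their day counts.
Then 13 days into December 2063.
Total: 0 + 31 + 30 + 31 + 30 + 31 + 31 + 28 + 31 + 30 + 31 + 30 + 31 + 31 + 30 + 31 + 30 + 31 + 31 + 28 + 31 + 30 + 31 + 30 + 31 + 31 + 30 + 31 + 30 + 31 + 31 + 28 + 31 + 30 + 31 + 30 + 31 + 31 + 30 + 31 + 30 + 13 = 1230.

1230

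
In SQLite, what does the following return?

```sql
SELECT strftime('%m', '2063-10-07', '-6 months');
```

04

First apply '-6 months': 2063-10-07 → 2063-04-07.
`%m` extracts the 2-digit month (01-12): 04.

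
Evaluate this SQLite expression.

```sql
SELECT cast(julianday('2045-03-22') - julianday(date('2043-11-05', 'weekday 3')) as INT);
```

`weekday 3` advances to the next Wednesday; 2043-11-05 is a Thursday, so it moves forward to 2043-11-11.
19 days remain in November 2043 after the 11th (30 − 11).
Full months from December 2043 through February 2045 contribute their day counts.
Then 22 days into March 2045.
Total: 19 + 31 + 31 + 29 + 31 + 30 + 31 + 30 + 31 + 31 + 30 + 31 + 30 + 31 + 31 + 28 + 22 = 497.

497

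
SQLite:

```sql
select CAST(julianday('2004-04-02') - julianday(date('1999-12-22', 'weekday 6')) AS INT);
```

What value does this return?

`weekday 6` advances to the next Saturday; 1999-12-22 is a Wednesday, so it moves forward to 1999-12-25.
6 days remain in December 1999 after the 25th (31 − 25).
Full months from January 2000 through March 2004 contribute their day counts.
Then 2 days into April 2004.
Total: 6 + 31 + 29 + 31 + 30 + 31 + 30 + 31 + 31 + 30 + 31 + 30 + 31 + 31 + 28 + 31 + 30 + 31 + 30 + 31 + 31 + 30 + 31 + 30 + 31 + 31 + 28 + 31 + 30 + 31 + 30 + 31 + 31 + 30 + 31 + 30 + 31 + 31 + 28 + 31 + 30 + 31 + 30 + 31 + 31 + 30 + 31 + 30 + 31 + 31 + 29 + 31 + 2 = 1560.

1560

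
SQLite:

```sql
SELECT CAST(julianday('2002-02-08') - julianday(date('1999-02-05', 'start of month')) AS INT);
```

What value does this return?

1103

`start of month` rewinds 1999-02-05 to 1999-02-01.
27 days remain in February 1999 after the 1st (28 − 1).
Full months from March 1999 through January 2002 contribute their day counts.
Then 8 days into February 2002.
Total: 27 + 31 + 30 + 31 + 30 + 31 + 31 + 30 + 31 + 30 + 31 + 31 + 29 + 31 + 30 + 31 + 30 + 31 + 31 + 30 + 31 + 30 + 31 + 31 + 28 + 31 + 30 + 31 + 30 + 31 + 31 + 30 + 31 + 30 + 31 + 31 + 8 = 1103.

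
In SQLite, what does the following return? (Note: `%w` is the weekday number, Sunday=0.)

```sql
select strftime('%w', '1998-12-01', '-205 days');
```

0

First apply '-205 days': 1998-12-01 → 1998-05-10.
1998-05-10 is a Sunday; with Sunday=0 that is 0.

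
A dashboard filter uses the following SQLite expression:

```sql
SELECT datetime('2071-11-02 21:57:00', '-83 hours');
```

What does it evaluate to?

-83 hours from 2071-11-02 21:57:00 is 2071-10-30 10:57:00 (crosses midnight).

2071-10-30 10:57:00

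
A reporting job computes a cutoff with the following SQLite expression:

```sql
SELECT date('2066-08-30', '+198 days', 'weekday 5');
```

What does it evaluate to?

Applying '+198 days' to 2066-08-30: counting 198 days forward gives 2067-03-16.
`weekday 5` advances to the next Friday; 2067-03-16 is a Wednesday, so it moves forward to 2067-03-18.

2067-03-18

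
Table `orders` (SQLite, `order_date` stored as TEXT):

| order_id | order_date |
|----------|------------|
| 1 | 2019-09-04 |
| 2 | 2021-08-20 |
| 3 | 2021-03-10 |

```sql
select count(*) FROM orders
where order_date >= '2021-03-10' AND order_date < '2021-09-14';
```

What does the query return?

Rows in [2021-03-10, 2021-09-14): 2021-08-20, 2021-03-10 → 2 rows.

2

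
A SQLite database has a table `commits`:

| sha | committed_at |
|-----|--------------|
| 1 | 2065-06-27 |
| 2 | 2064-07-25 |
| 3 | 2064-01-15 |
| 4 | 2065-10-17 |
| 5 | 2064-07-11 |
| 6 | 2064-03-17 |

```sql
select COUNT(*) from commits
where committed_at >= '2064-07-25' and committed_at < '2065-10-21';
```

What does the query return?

Rows in [2064-07-25, 2065-10-21): 2065-06-27, 2064-07-25, 2065-10-17 → 3 rows.

3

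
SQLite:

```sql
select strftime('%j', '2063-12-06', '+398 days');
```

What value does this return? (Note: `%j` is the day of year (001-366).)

First apply '+398 days': 2063-12-06 → 2065-01-07.
Day-of-year for 2065-01-07: days since 2065-01-01 inclusive = 7, zero-padded to 007.

007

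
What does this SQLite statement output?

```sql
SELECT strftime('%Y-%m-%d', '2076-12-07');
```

`%Y-%m-%d` extracts the ISO date: 2076-12-07.

2076-12-07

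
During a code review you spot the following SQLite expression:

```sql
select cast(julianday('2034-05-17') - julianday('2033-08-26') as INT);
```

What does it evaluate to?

264

5 days remain in August 2033 after the 26th (31 − 26).
Full months from September 2033 through April 2034 contribute their day counts.
Then 17 days into May 2034.
Total: 5 + 30 + 31 + 30 + 31 + 31 + 28 + 31 + 30 + 17 = 264.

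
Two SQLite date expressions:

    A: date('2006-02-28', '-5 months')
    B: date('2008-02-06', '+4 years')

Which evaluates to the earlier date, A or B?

A

A = 2005-09-28.
B = 2012-02-06.
A is earlier.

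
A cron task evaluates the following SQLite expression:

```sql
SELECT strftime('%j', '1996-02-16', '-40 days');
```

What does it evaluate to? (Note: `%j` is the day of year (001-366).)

First apply '-40 days': 1996-02-16 → 1996-01-07.
Day-of-year for 1996-01-07: days since 1996-01-01 inclusive = 7, zero-padded to 007.

007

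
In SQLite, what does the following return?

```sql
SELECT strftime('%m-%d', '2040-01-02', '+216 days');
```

08-05

First apply '+216 days': 2040-01-02 → 2040-08-05.
`%m-%d` extracts the month-day: 08-05.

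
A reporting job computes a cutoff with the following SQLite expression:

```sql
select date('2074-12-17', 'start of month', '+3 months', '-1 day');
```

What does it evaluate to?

2075-02-28

`start of month` rewinds 2074-12-17 to 2074-12-01.
Adding +3 months to 2074-12-01 gives 2075-03-01.
Going back 1 day from 2075-03-01 reaches 2075-02-28 (last day of February, 28 days).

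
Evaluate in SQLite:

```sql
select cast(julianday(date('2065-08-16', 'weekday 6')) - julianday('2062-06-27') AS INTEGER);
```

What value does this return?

`weekday 6` advances to the next Saturday; 2065-08-16 is a Sunday, so it moves forward to 2065-08-22.
3 days remain in June 2062 after the 27th (30 − 27).
Full months from July 2062 through July 2065 contribute their day counts.
Then 22 days into August 2065.
Total: 3 + 31 + 31 + 30 + 31 + 30 + 31 + 31 + 28 + 31 + 30 + 31 + 30 + 31 + 31 + 30 + 31 + 30 + 31 + 31 + 29 + 31 + 30 + 31 + 30 + 31 + 31 + 30 + 31 + 30 + 31 + 31 + 28 + 31 + 30 + 31 + 30 + 31 + 22 = 1152.

1152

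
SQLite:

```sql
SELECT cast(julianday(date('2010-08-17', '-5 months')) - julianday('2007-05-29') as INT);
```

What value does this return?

1023

Adding -5 months to 2010-08-17 gives 2010-03-17.
2 days remain in May 2007 after the 29th (31 − 29).
Full months from June 2007 through February 2010 contribute their day counts.
Then 17 days into March 2010.
Total: 2 + 30 + 31 + 31 + 30 + 31 + 30 + 31 + 31 + 29 + 31 + 30 + 31 + 30 + 31 + 31 + 30 + 31 + 30 + 31 + 31 + 28 + 31 + 30 + 31 + 30 + 31 + 31 + 30 + 31 + 30 + 31 + 31 + 28 + 17 = 1023.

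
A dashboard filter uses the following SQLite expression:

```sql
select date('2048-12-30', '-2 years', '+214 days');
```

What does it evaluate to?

Adding -2 years to 2048-12-30 gives 2046-12-30.
Applying '+214 days' to 2046-12-30: counting 214 days forward gives 2047-08-01.

2047-08-01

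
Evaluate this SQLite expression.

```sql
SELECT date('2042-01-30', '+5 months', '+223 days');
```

Adding +5 months to 2042-01-30 gives 2042-06-30.
Applying '+223 days' to 2042-06-30: counting 223 days forward gives 2043-02-08.

2043-02-08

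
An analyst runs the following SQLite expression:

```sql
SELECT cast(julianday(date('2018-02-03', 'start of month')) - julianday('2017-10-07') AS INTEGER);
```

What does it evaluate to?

117

`start of month` rewinds 2018-02-03 to 2018-02-01.
24 days remain in October 2017 after the 7th (31 − 7).
November 2017: 30 days.
December 2017: 31 days.
January 2018: 31 days.
Then 1 day into February 2018.
Total: 24 + 30 + 31 + 31 + 1 = 117.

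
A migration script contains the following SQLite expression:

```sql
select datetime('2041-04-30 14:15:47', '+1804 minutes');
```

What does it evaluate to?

1804 minutes = 30h 4m; +1804 minutes from 2041-04-30 14:15:47 is 2041-05-01 20:19:47 (crosses midnight).

2041-05-01 20:19:47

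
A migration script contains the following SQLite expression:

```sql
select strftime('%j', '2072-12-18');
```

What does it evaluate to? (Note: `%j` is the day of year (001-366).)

353

Day-of-year for 2072-12-18: days since 2072-01-01 inclusive = 353, zero-padded to 353.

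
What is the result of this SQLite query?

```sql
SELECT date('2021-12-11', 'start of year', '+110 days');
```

`start of year` rewinds 2021-12-11 to 2021-01-01.
Applying '+110 days' to 2021-01-01: counting 110 days forward gives 2021-04-21.

2021-04-21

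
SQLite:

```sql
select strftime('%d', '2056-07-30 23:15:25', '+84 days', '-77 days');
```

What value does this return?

First apply '+84 days', '-77 days': 2056-07-30 23:15:25 → 2056-08-06 23:15:25.
`%d` extracts the 2-digit day of month: 06.

06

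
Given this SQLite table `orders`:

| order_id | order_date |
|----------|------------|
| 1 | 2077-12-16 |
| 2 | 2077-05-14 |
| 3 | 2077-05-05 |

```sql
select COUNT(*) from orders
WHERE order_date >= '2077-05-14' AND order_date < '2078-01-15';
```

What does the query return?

Rows in [2077-05-14, 2078-01-15): 2077-12-16, 2077-05-14 → 2 rows.

2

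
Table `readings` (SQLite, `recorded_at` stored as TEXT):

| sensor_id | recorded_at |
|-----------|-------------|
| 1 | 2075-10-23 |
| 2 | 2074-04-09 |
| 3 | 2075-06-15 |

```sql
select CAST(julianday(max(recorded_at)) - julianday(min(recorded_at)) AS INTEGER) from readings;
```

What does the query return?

MIN = 2074-04-09, MAX = 2075-10-23.
21 days remain in April 2074 after the 9th (30 − 9).
Full months from May 2074 through September 2075 contribute their day counts.
Then 23 days into October 2075.
Total: 21 + 31 + 30 + 31 + 31 + 30 + 31 + 30 + 31 + 31 + 28 + 31 + 30 + 31 + 30 + 31 + 31 + 30 + 23 = 562.

562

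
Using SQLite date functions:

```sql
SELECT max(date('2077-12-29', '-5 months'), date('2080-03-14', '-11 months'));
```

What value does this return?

2079-04-14

date('2077-12-29', '-5 months') → 2077-07-29.
date('2080-03-14', '-11 months') → 2079-04-14.
Later of the two is 2079-04-14.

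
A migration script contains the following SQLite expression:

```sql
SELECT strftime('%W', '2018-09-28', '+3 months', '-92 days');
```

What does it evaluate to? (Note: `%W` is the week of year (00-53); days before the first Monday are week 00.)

First apply '+3 months', '-92 days': 2018-09-28 → 2018-09-27.
2018-09-27 is a Thursday. SQLite's %W counts Mondays since the year started; the result is 39.

39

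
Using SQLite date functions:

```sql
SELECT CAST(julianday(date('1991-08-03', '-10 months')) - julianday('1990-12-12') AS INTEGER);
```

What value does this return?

-70

Adding -10 months to 1991-08-03 gives 1990-10-03.
28 days remain in October 1990 after the 3rd (31 − 3).
November 1990: 30 days.
Then 12 days into December 1990.
Total: 28 + 30 + 12 = 70.
The subtraction is earlier − later, so the result is −70 → -70.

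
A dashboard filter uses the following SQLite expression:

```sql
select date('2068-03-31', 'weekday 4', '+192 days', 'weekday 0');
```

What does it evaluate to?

2068-10-14

`weekday 4` advances to the next Thursday; 2068-03-31 is a Saturday, so it moves forward to 2068-04-05.
Applying '+192 days' to 2068-04-05: counting 192 days forward gives 2068-10-14.
`weekday 0` advances to the next Sunday; 2068-10-14 is already a Sunday, so it stays at 2068-10-14.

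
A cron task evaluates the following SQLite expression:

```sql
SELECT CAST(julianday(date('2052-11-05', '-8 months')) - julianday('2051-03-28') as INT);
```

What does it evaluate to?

343

Adding -8 months to 2052-11-05 gives 2052-03-05.
3 days remain in March 2051 after the 28th (31 − 28).
Full months from April 2051 through February 2052 contribute their day counts.
Then 5 days into March 2052.
Total: 3 + 30 + 31 + 30 + 31 + 31 + 30 + 31 + 30 + 31 + 31 + 29 + 5 = 343.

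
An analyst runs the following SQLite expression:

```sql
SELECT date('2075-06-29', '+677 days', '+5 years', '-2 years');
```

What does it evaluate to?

Applying '+677 days' to 2075-06-29: counting 677 days forward gives 2077-05-06.
Adding +5 years to 2077-05-06 gives 2082-05-06.
Adding -2 years to 2082-05-06 gives 2080-05-06.

2080-05-06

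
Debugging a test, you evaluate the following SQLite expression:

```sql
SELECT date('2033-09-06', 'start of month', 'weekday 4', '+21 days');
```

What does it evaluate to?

2033-09-22

`start of month` rewinds 2033-09-06 to 2033-09-01.
`weekday 4` advances to the next Thursday; 2033-09-01 is already a Thursday, so it stays at 2033-09-01.
Advancing 21 more days within September lands on 2033-09-22.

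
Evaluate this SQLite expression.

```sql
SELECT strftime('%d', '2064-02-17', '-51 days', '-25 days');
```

03

First apply '-51 days', '-25 days': 2064-02-17 → 2063-12-03.
`%d` extracts the 2-digit day of month: 03.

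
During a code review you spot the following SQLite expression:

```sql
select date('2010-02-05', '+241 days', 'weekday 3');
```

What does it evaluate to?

2010-10-06

Applying '+241 days' to 2010-02-05: counting 241 days forward gives 2010-10-04.
`weekday 3` advances to the next Wednesday; 2010-10-04 is a Monday, so it moves forward to 2010-10-06.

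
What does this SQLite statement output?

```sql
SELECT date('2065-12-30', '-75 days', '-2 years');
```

2063-10-16

Applying '-75 days' to 2065-12-30: counting 75 days back gives 2065-10-16.
Adding -2 years to 2065-10-16 gives 2063-10-16.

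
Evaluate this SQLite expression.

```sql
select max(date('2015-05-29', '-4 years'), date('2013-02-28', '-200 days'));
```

date('2015-05-29', '-4 years') → 2011-05-29.
date('2013-02-28', '-200 days') → 2012-08-12.
Later of the two is 2012-08-12.

2012-08-12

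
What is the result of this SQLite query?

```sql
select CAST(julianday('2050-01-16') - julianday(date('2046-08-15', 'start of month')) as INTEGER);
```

`start of month` rewinds 2046-08-15 to 2046-08-01.
30 days remain in August 2046 after the 1st (31 − 1).
Full months from September 2046 through December 2049 contribute their day counts.
Then 16 days into January 2050.
Total: 30 + 30 + 31 + 30 + 31 + 31 + 28 + 31 + 30 + 31 + 30 + 31 + 31 + 30 + 31 + 30 + 31 + 31 + 29 + 31 + 30 + 31 + 30 + 31 + 31 + 30 + 31 + 30 + 31 + 31 + 28 + 31 + 30 + 31 + 30 + 31 + 31 + 30 + 31 + 30 + 31 + 16 = 1264.

1264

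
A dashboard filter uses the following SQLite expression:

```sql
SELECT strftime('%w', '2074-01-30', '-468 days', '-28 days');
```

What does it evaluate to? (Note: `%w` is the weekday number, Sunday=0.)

3

First apply '-468 days', '-28 days': 2074-01-30 → 2072-09-21.
2072-09-21 is a Wednesday; with Sunday=0 that is 3.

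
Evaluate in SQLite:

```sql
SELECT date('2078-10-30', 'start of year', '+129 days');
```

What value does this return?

2078-05-10

`start of year` rewinds 2078-10-30 to 2078-01-01.
Applying '+129 days' to 2078-01-01: counting 129 days forward gives 2078-05-10.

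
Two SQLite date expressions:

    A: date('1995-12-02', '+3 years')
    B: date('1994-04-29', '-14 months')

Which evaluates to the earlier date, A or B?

A = 1998-12-02.
B = 1993-03-01.
B is earlier.

B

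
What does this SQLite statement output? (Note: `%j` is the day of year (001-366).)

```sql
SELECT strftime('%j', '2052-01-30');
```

030

Day-of-year for 2052-01-30: days since 2052-01-01 inclusive = 30, zero-padded to 030.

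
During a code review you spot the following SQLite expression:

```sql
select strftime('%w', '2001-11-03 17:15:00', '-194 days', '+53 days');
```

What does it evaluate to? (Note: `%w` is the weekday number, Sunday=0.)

5

First apply '-194 days', '+53 days': 2001-11-03 17:15:00 → 2001-06-15 17:15:00.
2001-06-15 is a Friday; with Sunday=0 that is 5.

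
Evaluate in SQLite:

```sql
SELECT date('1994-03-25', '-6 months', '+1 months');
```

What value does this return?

Adding -6 months to 1994-03-25 gives 1993-09-25.
Adding +1 month to 1993-09-25 gives 1993-10-25.

1993-10-25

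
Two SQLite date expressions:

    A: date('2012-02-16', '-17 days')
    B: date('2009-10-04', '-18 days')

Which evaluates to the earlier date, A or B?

A = 2012-01-30.
B = 2009-09-16.
B is earlier.

B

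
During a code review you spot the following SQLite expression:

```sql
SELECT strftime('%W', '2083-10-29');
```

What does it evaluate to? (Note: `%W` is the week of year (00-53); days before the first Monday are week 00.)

43

2083-10-29 is a Friday. SQLite's %W counts Mondays since the year started; the result is 43.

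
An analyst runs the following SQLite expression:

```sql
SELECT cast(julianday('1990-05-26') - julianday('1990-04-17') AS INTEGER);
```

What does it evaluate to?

13 days remain in April 1990 after the 17th (30 − 17).
Then 26 days into May 1990.
Total: 13 + 26 = 39.

39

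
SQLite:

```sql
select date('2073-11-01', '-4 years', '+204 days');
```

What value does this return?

Adding -4 years to 2073-11-01 gives 2069-11-01.
Applying '+204 days' to 2069-11-01: counting 204 days forward gives 2070-05-24.

2070-05-24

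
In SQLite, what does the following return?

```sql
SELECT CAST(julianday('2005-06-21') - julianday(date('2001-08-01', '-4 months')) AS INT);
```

Adding -4 months to 2001-08-01 gives 2001-04-01.
29 days remain in April 2001 after the 1st (30 − 1).
Full months from May 2001 through May 2005 contribute their day counts.
Then 21 days into June 2005.
Total: 29 + 31 + 30 + 31 + 31 + 30 + 31 + 30 + 31 + 31 + 28 + 31 + 30 + 31 + 30 + 31 + 31 + 30 + 31 + 30 + 31 + 31 + 28 + 31 + 30 + 31 + 30 + 31 + 31 + 30 + 31 + 30 + 31 + 31 + 29 + 31 + 30 + 31 + 30 + 31 + 31 + 30 + 31 + 30 + 31 + 31 + 28 + 31 + 30 + 31 + 21 = 1542.

1542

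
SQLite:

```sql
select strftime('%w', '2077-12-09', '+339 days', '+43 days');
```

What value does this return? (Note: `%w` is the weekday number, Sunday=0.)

1

First apply '+339 days', '+43 days': 2077-12-09 → 2078-12-26.
2078-12-26 is a Monday; with Sunday=0 that is 1.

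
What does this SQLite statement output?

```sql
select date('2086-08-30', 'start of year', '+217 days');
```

`start of year` rewinds 2086-08-30 to 2086-01-01.
Applying '+217 days' to 2086-01-01: counting 217 days forward gives 2086-08-06.

2086-08-06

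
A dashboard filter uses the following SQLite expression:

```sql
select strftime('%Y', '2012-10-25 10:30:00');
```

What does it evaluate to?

`%Y` extracts the 4-digit year: 2012.

2012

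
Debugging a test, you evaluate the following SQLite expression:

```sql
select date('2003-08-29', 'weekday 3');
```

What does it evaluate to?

`weekday 3` advances to the next Wednesday; 2003-08-29 is a Friday, so it moves forward to 2003-09-03.

2003-09-03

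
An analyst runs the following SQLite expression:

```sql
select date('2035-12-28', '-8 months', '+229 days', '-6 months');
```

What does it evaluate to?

Adding -8 months to 2035-12-28 gives 2035-04-28.
Applying '+229 days' to 2035-04-28: counting 229 days forward gives 2035-12-13.
Adding -6 months to 2035-12-13 gives 2035-06-13.

2035-06-13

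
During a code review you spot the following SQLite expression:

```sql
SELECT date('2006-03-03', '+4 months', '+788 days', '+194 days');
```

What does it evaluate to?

2009-03-11

Adding +4 months to 2006-03-03 gives 2006-07-03.
Applying '+788 days' to 2006-07-03: counting 788 days forward gives 2008-08-29.
Applying '+194 days' to 2008-08-29: counting 194 days forward gives 2009-03-11.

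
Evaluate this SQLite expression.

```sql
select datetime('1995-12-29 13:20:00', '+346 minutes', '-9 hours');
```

1995-12-29 10:06:00

346 minutes = 5h 46m; +346 minutes from 1995-12-29 13:20:00 is 1995-12-29 19:06:00.
-9 hours from 1995-12-29 19:06:00 is 1995-12-29 10:06:00.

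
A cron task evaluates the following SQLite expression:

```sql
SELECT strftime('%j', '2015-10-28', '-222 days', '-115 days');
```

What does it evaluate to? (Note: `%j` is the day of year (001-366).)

329

First apply '-222 days', '-115 days': 2015-10-28 → 2014-11-25.
Day-of-year for 2014-11-25: days since 2014-01-01 inclusive = 329, zero-padded to 329.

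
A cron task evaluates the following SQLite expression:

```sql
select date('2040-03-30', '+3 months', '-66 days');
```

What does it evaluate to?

2040-04-25

Adding +3 months to 2040-03-30 gives 2040-06-30.
Applying '-66 days' to 2040-06-30: counting 66 days back gives 2040-04-25.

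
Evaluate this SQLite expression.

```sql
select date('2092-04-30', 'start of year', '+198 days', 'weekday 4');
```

2092-07-17

`start of year` rewinds 2092-04-30 to 2092-01-01.
Applying '+198 days' to 2092-01-01: counting 198 days forward gives 2092-07-17.
`weekday 4` advances to the next Thursday; 2092-07-17 is already a Thursday, so it stays at 2092-07-17.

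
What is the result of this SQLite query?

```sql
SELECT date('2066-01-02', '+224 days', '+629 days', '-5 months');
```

Applying '+224 days' to 2066-01-02: counting 224 days forward gives 2066-08-14.
Applying '+629 days' to 2066-08-14: counting 629 days forward gives 2068-05-04.
Adding -5 months to 2068-05-04 gives 2067-12-04.

2067-12-04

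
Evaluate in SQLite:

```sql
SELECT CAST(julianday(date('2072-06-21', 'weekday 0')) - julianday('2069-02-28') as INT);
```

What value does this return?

1214

`weekday 0` advances to the next Sunday; 2072-06-21 is a Tuesday, so it moves forward to 2072-06-26.
0 days remain in February 2069 after the 28th (28 − 28).
Full months from March 2069 through May 2072 contribute their day counts.
Then 26 days into June 2072.
Total: 0 + 31 + 30 + 31 + 30 + 31 + 31 + 30 + 31 + 30 + 31 + 31 + 28 + 31 + 30 + 31 + 30 + 31 + 31 + 30 + 31 + 30 + 31 + 31 + 28 + 31 + 30 + 31 + 30 + 31 + 31 + 30 + 31 + 30 + 31 + 31 + 29 + 31 + 30 + 31 + 26 = 1214.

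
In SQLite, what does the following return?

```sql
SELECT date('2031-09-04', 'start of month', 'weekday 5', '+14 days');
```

`start of month` rewinds 2031-09-04 to 2031-09-01.
`weekday 5` advances to the next Friday; 2031-09-01 is a Monday, so it moves forward to 2031-09-05.
Advancing 14 more days within September lands on 2031-09-19.

2031-09-19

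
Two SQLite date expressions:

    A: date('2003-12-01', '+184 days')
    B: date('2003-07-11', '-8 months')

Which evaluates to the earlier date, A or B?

A = 2004-06-02.
B = 2002-11-11.
B is earlier.

B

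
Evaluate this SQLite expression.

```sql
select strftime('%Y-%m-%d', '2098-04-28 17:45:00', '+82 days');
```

First apply '+82 days': 2098-04-28 17:45:00 → 2098-07-19 17:45:00.
`%Y-%m-%d` extracts the ISO date: 2098-07-19.

2098-07-19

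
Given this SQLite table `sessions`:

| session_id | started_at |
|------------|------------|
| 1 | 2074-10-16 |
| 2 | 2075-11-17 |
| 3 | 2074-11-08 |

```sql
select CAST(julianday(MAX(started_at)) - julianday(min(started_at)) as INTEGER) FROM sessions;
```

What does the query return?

MIN = 2074-10-16, MAX = 2075-11-17.
15 days remain in October 2074 after the 16th (31 − 16).
Full months from November 2074 through October 2075 contribute their day counts.
Then 17 days into November 2075.
Total: 15 + 30 + 31 + 31 + 28 + 31 + 30 + 31 + 30 + 31 + 31 + 30 + 31 + 17 = 397.

397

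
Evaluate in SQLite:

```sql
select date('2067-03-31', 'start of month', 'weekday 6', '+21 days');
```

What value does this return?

2067-03-26

`start of month` rewinds 2067-03-31 to 2067-03-01.
`weekday 6` advances to the next Saturday; 2067-03-01 is a Tuesday, so it moves forward to 2067-03-05.
Advancing 21 more days within March lands on 2067-03-26.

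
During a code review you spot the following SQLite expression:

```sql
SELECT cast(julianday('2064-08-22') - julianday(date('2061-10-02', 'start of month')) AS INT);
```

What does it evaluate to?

`start of month` rewinds 2061-10-02 to 2061-10-01.
30 days remain in October 2061 after the 1st (31 − 1).
Full months from November 2061 through July 2064 contribute their day counts.
Then 22 days into August 2064.
Total: 30 + 30 + 31 + 31 + 28 + 31 + 30 + 31 + 30 + 31 + 31 + 30 + 31 + 30 + 31 + 31 + 28 + 31 + 30 + 31 + 30 + 31 + 31 + 30 + 31 + 30 + 31 + 31 + 29 + 31 + 30 + 31 + 30 + 31 + 22 = 1056.

1056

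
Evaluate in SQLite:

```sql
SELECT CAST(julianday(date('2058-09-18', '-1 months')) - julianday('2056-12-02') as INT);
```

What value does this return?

Adding -1 month to 2058-09-18 gives 2058-08-18.
29 days remain in December 2056 after the 2nd (31 − 2).
Full months from January 2057 through July 2058 contribute their day counts.
Then 18 days into August 2058.
Total: 29 + 31 + 28 + 31 + 30 + 31 + 30 + 31 + 31 + 30 + 31 + 30 + 31 + 31 + 28 + 31 + 30 + 31 + 30 + 31 + 18 = 624.

624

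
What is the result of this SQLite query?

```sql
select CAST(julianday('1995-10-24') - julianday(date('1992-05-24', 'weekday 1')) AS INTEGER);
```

`weekday 1` advances to the next Monday; 1992-05-24 is a Sunday, so it moves forward to 1992-05-25.
6 days remain in May 1992 after the 25th (31 − 25).
Full months from June 1992 through September 1995 contribute their day counts.
Then 24 days into October 1995.
Total: 6 + 30 + 31 + 31 + 30 + 31 + 30 + 31 + 31 + 28 + 31 + 30 + 31 + 30 + 31 + 31 + 30 + 31 + 30 + 31 + 31 + 28 + 31 + 30 + 31 + 30 + 31 + 31 + 30 + 31 + 30 + 31 + 31 + 28 + 31 + 30 + 31 + 30 + 31 + 31 + 30 + 24 = 1247.

1247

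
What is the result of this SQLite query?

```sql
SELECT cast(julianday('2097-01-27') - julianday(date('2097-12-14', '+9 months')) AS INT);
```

Adding +9 months to 2097-12-14 gives 2098-09-14.
4 days remain in January 2097 after the 27th (31 − 27).
Full months from February 2097 through August 2098 contribute their day counts.
Then 14 days into September 2098.
Total: 4 + 28 + 31 + 30 + 31 + 30 + 31 + 31 + 30 + 31 + 30 + 31 + 31 + 28 + 31 + 30 + 31 + 30 + 31 + 31 + 14 = 595.
The subtraction is earlier − later, so the result is −595 → -595.

-595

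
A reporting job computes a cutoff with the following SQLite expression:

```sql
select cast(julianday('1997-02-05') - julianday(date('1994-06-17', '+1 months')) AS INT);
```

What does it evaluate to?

Adding +1 month to 1994-06-17 gives 1994-07-17.
14 days remain in July 1994 after the 17th (31 − 17).
Full months from August 1994 through January 1997 contribute their day counts.
Then 5 days into February 1997.
Total: 14 + 31 + 30 + 31 + 30 + 31 + 31 + 28 + 31 + 30 + 31 + 30 + 31 + 31 + 30 + 31 + 30 + 31 + 31 + 29 + 31 + 30 + 31 + 30 + 31 + 31 + 30 + 31 + 30 + 31 + 31 + 5 = 934.

934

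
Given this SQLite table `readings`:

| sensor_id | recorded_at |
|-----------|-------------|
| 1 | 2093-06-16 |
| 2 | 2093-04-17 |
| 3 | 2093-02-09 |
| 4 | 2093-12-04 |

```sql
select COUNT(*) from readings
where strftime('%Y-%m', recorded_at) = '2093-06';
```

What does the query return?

Rows with year-month 2093-06: 2093-06-16 → 1.

1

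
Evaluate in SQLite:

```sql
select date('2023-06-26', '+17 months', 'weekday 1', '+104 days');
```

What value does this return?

Adding +17 months to 2023-06-26 gives 2024-11-26.
`weekday 1` advances to the next Monday; 2024-11-26 is a Tuesday, so it moves forward to 2024-12-02.
Applying '+104 days' to 2024-12-02: counting 104 days forward gives 2025-03-16.

2025-03-16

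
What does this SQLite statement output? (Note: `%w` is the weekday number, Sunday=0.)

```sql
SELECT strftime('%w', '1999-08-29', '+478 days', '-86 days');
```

0

First apply '+478 days', '-86 days': 1999-08-29 → 2000-09-24.
2000-09-24 is a Sunday; with Sunday=0 that is 0.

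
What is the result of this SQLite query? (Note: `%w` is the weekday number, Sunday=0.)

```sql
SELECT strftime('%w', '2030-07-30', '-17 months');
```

5

First apply '-17 months': 2030-07-30 → 2029-03-02.
2029-03-02 is a Friday; with Sunday=0 that is 5.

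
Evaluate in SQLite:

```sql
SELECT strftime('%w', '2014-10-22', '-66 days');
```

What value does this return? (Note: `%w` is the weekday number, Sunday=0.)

First apply '-66 days': 2014-10-22 → 2014-08-17.
2014-08-17 is a Sunday; with Sunday=0 that is 0.

0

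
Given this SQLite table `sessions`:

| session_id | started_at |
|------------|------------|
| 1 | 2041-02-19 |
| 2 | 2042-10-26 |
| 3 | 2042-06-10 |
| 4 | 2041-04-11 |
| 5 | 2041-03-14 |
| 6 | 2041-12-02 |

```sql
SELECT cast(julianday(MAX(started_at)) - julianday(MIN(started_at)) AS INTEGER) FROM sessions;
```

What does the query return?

MIN = 2041-02-19, MAX = 2042-10-26.
9 days remain in February 2041 after the 19th (28 − 19).
Full months from March 2041 through September 2042 contribute their day counts.
Then 26 days into October 2042.
Total: 9 + 31 + 30 + 31 + 30 + 31 + 31 + 30 + 31 + 30 + 31 + 31 + 28 + 31 + 30 + 31 + 30 + 31 + 31 + 30 + 26 = 614.

614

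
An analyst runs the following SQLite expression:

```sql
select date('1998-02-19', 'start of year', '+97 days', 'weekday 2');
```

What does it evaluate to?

`start of year` rewinds 1998-02-19 to 1998-01-01.
Applying '+97 days' to 1998-01-01: counting 97 days forward gives 1998-04-08.
`weekday 2` advances to the next Tuesday; 1998-04-08 is a Wednesday, so it moves forward to 1998-04-14.

1998-04-14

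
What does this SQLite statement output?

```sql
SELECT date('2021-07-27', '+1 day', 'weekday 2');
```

Advancing 1 more day within July lands on 2021-07-28.
`weekday 2` advances to the next Tuesday; 2021-07-28 is a Wednesday, so it moves forward to 2021-08-03.

2021-08-03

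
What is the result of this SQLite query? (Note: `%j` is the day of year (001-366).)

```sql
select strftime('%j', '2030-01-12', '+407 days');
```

054

First apply '+407 days': 2030-01-12 → 2031-02-23.
Day-of-year for 2031-02-23: days since 2031-01-01 inclusive = 54, zero-padded to 054.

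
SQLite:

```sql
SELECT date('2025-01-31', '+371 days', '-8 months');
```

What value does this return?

2025-06-06

Applying '+371 days' to 2025-01-31: counting 371 days forward gives 2026-02-06.
Adding -8 months to 2026-02-06 gives 2025-06-06.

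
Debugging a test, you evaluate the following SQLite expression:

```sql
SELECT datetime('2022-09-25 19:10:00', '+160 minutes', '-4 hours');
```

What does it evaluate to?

160 minutes = 2h 40m; +160 minutes from 2022-09-25 19:10:00 is 2022-09-25 21:50:00.
-4 hours from 2022-09-25 21:50:00 is 2022-09-25 17:50:00.

2022-09-25 17:50:00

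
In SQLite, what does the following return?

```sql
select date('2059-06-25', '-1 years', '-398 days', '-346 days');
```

2056-06-11

Adding -1 year to 2059-06-25 gives 2058-06-25.
Applying '-398 days' to 2058-06-25: counting 398 days back gives 2057-05-23.
Applying '-346 days' to 2057-05-23: counting 346 days back gives 2056-06-11.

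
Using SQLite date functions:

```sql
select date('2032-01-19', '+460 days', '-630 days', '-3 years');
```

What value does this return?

Applying '+460 days' to 2032-01-19: counting 460 days forward gives 2033-04-23.
Applying '-630 days' to 2033-04-23: counting 630 days back gives 2031-08-02.
Adding -3 years to 2031-08-02 gives 2028-08-02.

2028-08-02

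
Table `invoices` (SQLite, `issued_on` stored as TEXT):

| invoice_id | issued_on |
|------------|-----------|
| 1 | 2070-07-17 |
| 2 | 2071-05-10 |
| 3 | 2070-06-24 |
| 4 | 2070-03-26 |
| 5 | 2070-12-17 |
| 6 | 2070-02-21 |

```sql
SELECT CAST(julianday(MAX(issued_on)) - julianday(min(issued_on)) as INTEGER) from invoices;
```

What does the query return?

443

MIN = 2070-02-21, MAX = 2071-05-10.
7 days remain in February 2070 after the 21st (28 − 21).
Full months from March 2070 through April 2071 contribute their day counts.
Then 10 days into May 2071.
Total: 7 + 31 + 30 + 31 + 30 + 31 + 31 + 30 + 31 + 30 + 31 + 31 + 28 + 31 + 30 + 10 = 443.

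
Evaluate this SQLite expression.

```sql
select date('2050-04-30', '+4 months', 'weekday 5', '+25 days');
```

Adding +4 months to 2050-04-30 gives 2050-08-30.
`weekday 5` advances to the next Friday; 2050-08-30 is a Tuesday, so it moves forward to 2050-09-02.
Advancing 25 more days within September lands on 2050-09-27.

2050-09-27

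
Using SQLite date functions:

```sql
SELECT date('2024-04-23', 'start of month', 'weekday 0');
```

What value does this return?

2024-04-07

`start of month` rewinds 2024-04-23 to 2024-04-01.
`weekday 0` advances to the next Sunday; 2024-04-01 is a Monday, so it moves forward to 2024-04-07.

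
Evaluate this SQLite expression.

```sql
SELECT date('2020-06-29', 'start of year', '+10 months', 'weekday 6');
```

`start of year` rewinds 2020-06-29 to 2020-01-01.
Adding +10 months to 2020-01-01 gives 2020-11-01.
`weekday 6` advances to the next Saturday; 2020-11-01 is a Sunday, so it moves forward to 2020-11-07.

2020-11-07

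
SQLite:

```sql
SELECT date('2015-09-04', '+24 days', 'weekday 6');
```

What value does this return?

2015-10-03

Advancing 24 more days within September lands on 2015-09-28.
`weekday 6` advances to the next Saturday; 2015-09-28 is a Monday, so it moves forward to 2015-10-03.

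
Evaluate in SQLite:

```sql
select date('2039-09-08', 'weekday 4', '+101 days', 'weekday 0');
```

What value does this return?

2039-12-18

`weekday 4` advances to the next Thursday; 2039-09-08 is already a Thursday, so it stays at 2039-09-08.
Applying '+101 days' to 2039-09-08: counting 101 days forward gives 2039-12-18.
`weekday 0` advances to the next Sunday; 2039-12-18 is already a Sunday, so it stays at 2039-12-18.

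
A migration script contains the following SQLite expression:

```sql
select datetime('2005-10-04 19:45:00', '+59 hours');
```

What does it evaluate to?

2005-10-07 06:45:00

+59 hours from 2005-10-04 19:45:00 is 2005-10-07 06:45:00 (crosses midnight).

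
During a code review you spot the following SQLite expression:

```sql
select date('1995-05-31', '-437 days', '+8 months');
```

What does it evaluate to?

1994-11-20

Applying '-437 days' to 1995-05-31: counting 437 days back gives 1994-03-20.
Adding +8 months to 1994-03-20 gives 1994-11-20.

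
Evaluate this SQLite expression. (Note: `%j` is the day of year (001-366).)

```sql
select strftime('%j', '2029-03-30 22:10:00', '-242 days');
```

213

First apply '-242 days': 2029-03-30 22:10:00 → 2028-07-31 22:10:00.
Day-of-year for 2028-07-31: days since 2028-01-01 inclusive = 213, zero-padded to 213.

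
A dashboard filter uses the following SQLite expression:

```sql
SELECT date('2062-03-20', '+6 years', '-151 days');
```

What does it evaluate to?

2067-10-21

Adding +6 years to 2062-03-20 gives 2068-03-20.
Applying '-151 days' to 2068-03-20: counting 151 days back gives 2067-10-21.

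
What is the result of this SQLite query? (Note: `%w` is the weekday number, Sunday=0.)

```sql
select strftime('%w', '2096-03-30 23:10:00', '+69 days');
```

First apply '+69 days': 2096-03-30 23:10:00 → 2096-06-07 23:10:00.
2096-06-07 is a Thursday; with Sunday=0 that is 4.

4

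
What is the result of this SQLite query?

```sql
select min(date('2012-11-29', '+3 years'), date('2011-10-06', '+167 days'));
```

date('2012-11-29', '+3 years') → 2015-11-29.
date('2011-10-06', '+167 days') → 2012-03-21.
Earlier of the two is 2012-03-21.

2012-03-21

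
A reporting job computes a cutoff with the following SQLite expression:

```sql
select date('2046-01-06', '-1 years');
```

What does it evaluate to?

2045-01-06

Adding -1 year to 2046-01-06 gives 2045-01-06.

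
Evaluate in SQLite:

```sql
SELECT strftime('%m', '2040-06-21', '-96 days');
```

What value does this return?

03

First apply '-96 days': 2040-06-21 → 2040-03-17.
`%m` extracts the 2-digit month (01-12): 03.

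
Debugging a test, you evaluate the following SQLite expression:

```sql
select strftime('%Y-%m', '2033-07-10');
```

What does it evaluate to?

2033-07

`%Y-%m` extracts the year-month: 2033-07.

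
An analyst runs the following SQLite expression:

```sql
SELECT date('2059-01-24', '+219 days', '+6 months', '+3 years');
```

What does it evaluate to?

Applying '+219 days' to 2059-01-24: counting 219 days forward gives 2059-08-31.
Adding +6 months to 2059-08-31 targets 2060-02-31. February 2060 has only 29 days, so SQLite normalizes the 2-day overflow forward to 2060-03-02.
Adding +3 years to 2060-03-02 gives 2063-03-02.

2063-03-02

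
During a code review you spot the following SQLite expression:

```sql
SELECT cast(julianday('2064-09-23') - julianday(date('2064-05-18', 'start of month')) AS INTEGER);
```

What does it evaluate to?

`start of month` rewinds 2064-05-18 to 2064-05-01.
30 days remain in May 2064 after the 1st (31 − 1).
June 2064: 30 days.
July 2064: 31 days.
August 2064: 31 days.
Then 23 days into September 2064.
Total: 30 + 30 + 31 + 31 + 23 = 145.

145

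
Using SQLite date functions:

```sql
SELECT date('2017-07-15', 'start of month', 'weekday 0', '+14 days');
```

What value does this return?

2017-07-16

`start of month` rewinds 2017-07-15 to 2017-07-01.
`weekday 0` advances to the next Sunday; 2017-07-01 is a Saturday, so it moves forward to 2017-07-02.
Advancing 14 more days within July lands on 2017-07-16.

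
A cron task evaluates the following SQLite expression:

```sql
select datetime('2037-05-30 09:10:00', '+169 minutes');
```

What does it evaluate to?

169 minutes = 2h 49m; +169 minutes from 2037-05-30 09:10:00 is 2037-05-30 11:59:00.

2037-05-30 11:59:00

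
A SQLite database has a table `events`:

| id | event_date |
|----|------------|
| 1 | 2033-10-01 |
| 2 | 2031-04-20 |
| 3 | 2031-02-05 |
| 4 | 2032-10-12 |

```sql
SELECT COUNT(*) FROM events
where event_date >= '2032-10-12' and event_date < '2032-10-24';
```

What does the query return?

1

Rows in [2032-10-12, 2032-10-24): 2032-10-12 → 1 row.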